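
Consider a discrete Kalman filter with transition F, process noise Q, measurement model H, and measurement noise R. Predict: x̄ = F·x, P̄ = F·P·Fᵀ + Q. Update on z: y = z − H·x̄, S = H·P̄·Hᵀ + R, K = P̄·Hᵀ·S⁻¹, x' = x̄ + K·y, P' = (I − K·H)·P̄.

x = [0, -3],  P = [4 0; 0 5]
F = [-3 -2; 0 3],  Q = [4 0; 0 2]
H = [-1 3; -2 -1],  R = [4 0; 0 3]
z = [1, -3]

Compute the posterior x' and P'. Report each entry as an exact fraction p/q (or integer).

x̄ = F·x = [6, -9]
P̄ = F·P·Fᵀ + Q = [60 -30; -30 47]
y = z − H·x̄ = [34, 0]
S = H·P̄·Hᵀ + R = [667 129; 129 170]
K = P̄·Hᵀ·S⁻¹ = [-13890/96749 -40680/96749; 27393/96749 -13388/96749]
x' = x̄ + K·y = [108234/96749, 60621/96749]
P' = (I − K·H)·P̄ = [60240/96749 1560/96749; 1560/96749 37044/96749]

x' = [108234/96749, 60621/96749]
P' = [60240/96749 1560/96749; 1560/96749 37044/96749]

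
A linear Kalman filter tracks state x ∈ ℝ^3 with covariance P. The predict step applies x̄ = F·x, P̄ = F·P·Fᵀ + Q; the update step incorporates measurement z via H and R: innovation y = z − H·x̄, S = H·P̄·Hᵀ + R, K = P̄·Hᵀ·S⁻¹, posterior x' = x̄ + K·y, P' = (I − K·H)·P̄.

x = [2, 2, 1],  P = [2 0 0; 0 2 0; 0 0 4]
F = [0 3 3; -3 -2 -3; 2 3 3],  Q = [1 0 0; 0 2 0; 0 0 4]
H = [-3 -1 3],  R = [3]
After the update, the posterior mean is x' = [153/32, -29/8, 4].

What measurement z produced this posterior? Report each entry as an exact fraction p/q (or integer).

x̄ = F·x = [9, -13, 13]
P̄ = F·P·Fᵀ + Q = [55 -48 54; -48 64 -60; 54 -60 66]
S = H·P̄·Hᵀ + R = [256]
K = P̄·Hᵀ·S⁻¹ = [45/256; -25/64; 3/8]
x' − x̄ = [-135/32, 75/8, -9] = K·y
y = (KᵀK)⁻¹·Kᵀ·(x' − x̄) = [-24]
z = y + H·x̄ = [-24] + [25] = [1]

z = [1]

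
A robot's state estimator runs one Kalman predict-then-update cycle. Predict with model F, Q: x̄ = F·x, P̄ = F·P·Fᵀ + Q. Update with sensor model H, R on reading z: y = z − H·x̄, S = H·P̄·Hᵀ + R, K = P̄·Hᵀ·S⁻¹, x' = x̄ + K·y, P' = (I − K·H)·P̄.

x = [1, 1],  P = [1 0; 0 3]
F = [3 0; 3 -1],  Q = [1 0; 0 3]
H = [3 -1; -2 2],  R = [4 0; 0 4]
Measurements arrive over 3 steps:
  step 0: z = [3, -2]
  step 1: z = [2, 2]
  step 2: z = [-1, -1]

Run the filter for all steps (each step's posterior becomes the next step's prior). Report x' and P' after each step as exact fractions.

step 0: x̄ = F·x = [3, 2]
step 0: P̄ = F·P·Fᵀ + Q = [10 9; 9 15]
step 0: y = z − H·x̄ = [-4, 0]
step 0: S = H·P̄·Hᵀ + R = [55 -18; -18 32]
step 0: K = P̄·Hᵀ·S⁻¹ = [159/359 67/359; 150/359 219/359]
step 0: x' = x̄ + K·y = [441/359, 118/359]
step 0: P' = (I − K·H)·P̄ = [385/359 519/359; 519/359 957/359]
step 1: x̄ = F·x = [1323/359, 1205/359]
step 1: P̄ = F·P·Fᵀ + Q = [3824/359 1908/359; 1908/359 2385/359]
step 1: y = z − H·x̄ = [-2046/359, 954/359]
step 1: S = H·P̄·Hᵀ + R = [26789/359 -12450/359; -12450/359 11008/359]
step 1: K = P̄·Hᵀ·S⁻¹ = [40092/97417 11432/97417; 33867/97417 46746/97417]
step 1: x' = x̄ + K·y = [160893/97417, 258193/97417]
step 1: P' = (I − K·H)·P̄ = [91616/97417 114480/97417; 114480/97417 207972/97417]
step 2: x̄ = F·x = [482679/97417, 224486/97417]
step 2: P̄ = F·P·Fᵀ + Q = [921961/97417 481104/97417; 481104/97417 637887/97417]
step 2: y = z − H·x̄ = [-1320968/97417, 418969/97417]
step 2: S = H·P̄·Hᵀ + R = [6438580/97417 -2958708/97417; -2958708/97417 2780228/97417]
step 2: K = P̄·Hᵀ·S⁻¹ = [9606825/23473232 2779309/23473232; 8127471/23473232 11296635/23473232]
step 2: x' = x̄ + K·y = [-2010203/23473232, -7532333/23473232]
step 2: P' = (I − K·H)·P̄ = [21992959/23473232 27551577/23473232; 27551577/23473232 50144847/23473232]

step 0: x' = [441/359, 118/359], P' = [385/359 519/359; 519/359 957/359]
step 1: x' = [160893/97417, 258193/97417], P' = [91616/97417 114480/97417; 114480/97417 207972/97417]
step 2: x' = [-2010203/23473232, -7532333/23473232], P' = [21992959/23473232 27551577/23473232; 27551577/23473232 50144847/23473232]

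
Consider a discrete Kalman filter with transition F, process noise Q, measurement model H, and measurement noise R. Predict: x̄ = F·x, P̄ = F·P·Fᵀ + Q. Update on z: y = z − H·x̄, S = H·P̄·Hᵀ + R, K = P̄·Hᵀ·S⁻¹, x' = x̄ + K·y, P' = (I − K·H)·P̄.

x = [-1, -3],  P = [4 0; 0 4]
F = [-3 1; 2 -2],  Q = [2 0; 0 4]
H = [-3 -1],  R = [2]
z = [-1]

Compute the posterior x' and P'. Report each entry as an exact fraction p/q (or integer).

x' = [-141/112, 269/56]
P' = [143/56 -191/28; -191/28 279/14]

x̄ = F·x = [0, 4]
P̄ = F·P·Fᵀ + Q = [42 -32; -32 36]
y = z − H·x̄ = [3]
S = H·P̄·Hᵀ + R = [224]
K = P̄·Hᵀ·S⁻¹ = [-47/112; 15/56]
x' = x̄ + K·y = [-141/112, 269/56]
P' = (I − K·H)·P̄ = [143/56 -191/28; -191/28 279/14]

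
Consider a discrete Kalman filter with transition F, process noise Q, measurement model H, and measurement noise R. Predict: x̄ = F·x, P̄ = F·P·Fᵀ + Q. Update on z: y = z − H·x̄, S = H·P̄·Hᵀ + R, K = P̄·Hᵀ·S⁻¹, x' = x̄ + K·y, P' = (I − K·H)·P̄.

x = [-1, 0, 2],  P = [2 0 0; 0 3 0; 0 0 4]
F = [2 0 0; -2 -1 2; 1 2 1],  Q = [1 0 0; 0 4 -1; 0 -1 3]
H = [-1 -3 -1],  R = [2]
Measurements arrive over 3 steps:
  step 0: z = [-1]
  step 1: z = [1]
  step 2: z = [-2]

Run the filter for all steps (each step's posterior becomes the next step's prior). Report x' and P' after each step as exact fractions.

step 0: x' = [-30/23, 206/253, -3/253], P' = [196/23 -102/23 108/23; -102/23 1119/253 -2071/253; 108/23 -2071/253 5057/253]
step 1: x' = [-338248/124895, 13348/24979, 14149/124895], P' = [8612777/249790 -697969/49958 934572/124895; -697969/49958 315465/49958 -108832/24979; 934572/124895 -108832/24979 710284/124895]
step 2: x' = [-140677207/36742976, 44618901/18371488, -51955733/36742976], P' = [4435527073/36742976 -906144947/18371488 983063443/36742976; -906144947/18371488 191132673/9185744 -225224889/18371488; 983063443/36742976 -225224889/18371488 366994217/36742976]

step 0: x̄ = F·x = [-2, 6, 1]
step 0: P̄ = F·P·Fᵀ + Q = [9 -8 4; -8 31 -3; 4 -3 21]
step 0: y = z − H·x̄ = [16]
step 0: S = H·P̄·Hᵀ + R = [253]
step 0: K = P̄·Hᵀ·S⁻¹ = [1/23; -82/253; -16/253]
step 0: x' = x̄ + K·y = [-30/23, 206/253, -3/253]
step 0: P' = (I − K·H)·P̄ = [196/23 -102/23 108/23; -102/23 1119/253 -2071/253; 108/23 -2071/253 5057/253]
step 1: x̄ = F·x = [-60/23, 448/253, 79/253]
step 1: P̄ = F·P·Fᵀ + Q = [807/23 -148/23 200/23; -148/23 25275/253 2708/253; 200/23 2708/253 2052/253]
step 1: y = z − H·x̄ = [1016/253]
step 1: S = H·P̄·Hᵀ + R = [249790/253]
step 1: K = P̄·Hᵀ·S⁻¹ = [-6193/249790; -15381/49958; -6188/124895]
step 1: x' = x̄ + K·y = [-338248/124895, 13348/24979, 14149/124895]
step 1: P' = (I − K·H)·P̄ = [8612777/249790 -697969/49958 934572/124895; -697969/49958 315465/49958 -108832/24979; 934572/124895 -108832/24979 710284/124895]
step 2: x̄ = F·x = [-676496/124895, 638054/124895, -190619/124895]
step 2: P̄ = F·P·Fᵀ + Q = [17350449/124895 -9997421/124895 3502231/124895; -9997421/124895 18150613/249790 -3604593/249790; 3502231/124895 -3604593/249790 2517643/249790]
step 2: y = z − H·x̄ = [797257/124895]
step 2: S = H·P̄·Hᵀ + R = [36742976/124895]
step 2: K = P̄·Hᵀ·S⁻¹ = [9139583/36742976; -7713101/18371488; 645837/36742976]
step 2: x' = x̄ + K·y = [-140677207/36742976, 44618901/18371488, -51955733/36742976]
step 2: P' = (I − K·H)·P̄ = [4435527073/36742976 -906144947/18371488 983063443/36742976; -906144947/18371488 191132673/9185744 -225224889/18371488; 983063443/36742976 -225224889/18371488 366994217/36742976]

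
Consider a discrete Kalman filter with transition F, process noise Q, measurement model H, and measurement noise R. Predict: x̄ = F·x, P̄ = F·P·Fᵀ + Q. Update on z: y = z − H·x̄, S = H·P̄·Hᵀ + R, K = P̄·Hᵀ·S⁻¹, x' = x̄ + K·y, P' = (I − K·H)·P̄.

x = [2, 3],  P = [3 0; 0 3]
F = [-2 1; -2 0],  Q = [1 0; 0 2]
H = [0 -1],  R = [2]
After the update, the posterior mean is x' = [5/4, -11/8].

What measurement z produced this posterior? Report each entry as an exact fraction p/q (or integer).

z = [1]

x̄ = F·x = [-1, -4]
P̄ = F·P·Fᵀ + Q = [16 12; 12 14]
S = H·P̄·Hᵀ + R = [16]
K = P̄·Hᵀ·S⁻¹ = [-3/4; -7/8]
x' − x̄ = [9/4, 21/8] = K·y
y = (KᵀK)⁻¹·Kᵀ·(x' − x̄) = [-3]
z = y + H·x̄ = [-3] + [4] = [1]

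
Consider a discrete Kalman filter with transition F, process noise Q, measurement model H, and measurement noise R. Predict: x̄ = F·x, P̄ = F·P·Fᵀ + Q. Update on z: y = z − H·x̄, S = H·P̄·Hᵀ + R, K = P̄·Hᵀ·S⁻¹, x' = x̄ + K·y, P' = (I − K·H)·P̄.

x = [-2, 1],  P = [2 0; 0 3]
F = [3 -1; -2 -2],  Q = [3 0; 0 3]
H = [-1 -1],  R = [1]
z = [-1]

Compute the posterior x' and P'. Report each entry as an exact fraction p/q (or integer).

x' = [-4, 29/6]
P' = [15 -29/2; -29/2 539/36]

x̄ = F·x = [-7, 2]
P̄ = F·P·Fᵀ + Q = [24 -6; -6 23]
y = z − H·x̄ = [-6]
S = H·P̄·Hᵀ + R = [36]
K = P̄·Hᵀ·S⁻¹ = [-1/2; -17/36]
x' = x̄ + K·y = [-4, 29/6]
P' = (I − K·H)·P̄ = [15 -29/2; -29/2 539/36]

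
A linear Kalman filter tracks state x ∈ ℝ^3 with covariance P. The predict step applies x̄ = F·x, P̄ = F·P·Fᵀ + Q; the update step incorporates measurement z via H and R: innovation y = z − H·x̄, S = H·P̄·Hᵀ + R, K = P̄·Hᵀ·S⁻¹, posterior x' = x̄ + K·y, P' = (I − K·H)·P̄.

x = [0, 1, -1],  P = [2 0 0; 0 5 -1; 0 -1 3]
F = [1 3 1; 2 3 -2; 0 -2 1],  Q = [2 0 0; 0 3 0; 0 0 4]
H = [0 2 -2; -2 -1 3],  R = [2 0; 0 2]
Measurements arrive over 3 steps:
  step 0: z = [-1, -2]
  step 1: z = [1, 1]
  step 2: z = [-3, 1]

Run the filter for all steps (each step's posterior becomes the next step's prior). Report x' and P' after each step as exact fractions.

step 0: x̄ = F·x = [2, 5, -3]
step 0: P̄ = F·P·Fᵀ + Q = [46 46 -28; 46 80 -43; -28 -43 31]
step 0: y = z − H·x̄ = [-17, 16]
step 0: S = H·P̄·Hᵀ + R = [790 -986; -986 1323]
step 0: K = P̄·Hᵀ·S⁻¹ = [-11544/36487 -14726/36487; 14336/36487 2383/36487; -3246/36487 2876/36487]
step 0: x' = x̄ + K·y = [33606/36487, -23149/36487, -8263/36487]
step 0: P' = (I − K·H)·P̄ = [117742/36487 85700/36487 97244/36487; 85700/36487 109587/36487 95251/36487; 97244/36487 95251/36487 98497/36487]
step 1: x̄ = F·x = [-44104/36487, 461/1177, 38035/36487]
step 1: P̄ = F·P·Fᵀ + Q = [2555690/36487 48720/1177 -537930/36487; 48720/1177 34456/1177 -10841/1177; -537930/36487 -10841/1177 301789/36487]
step 1: y = z − H·x̄ = [83975/36487, -151535/36487]
step 1: S = H·P̄·Hᵀ + R = [8241242/36487 -14828574/36487; -14828574/36487 28592837/36487]
step 1: K = P̄·Hᵀ·S⁻¹ = [-68380740/215883497 -97643170/215883497; 64672968/215883497 -4943473/215883497; -28972362/215883497 2470814/215883497]
step 1: x' = x̄ + K·y = [-12805674/215883497, 253931886/215883497, 148100965/215883497]
step 1: P' = (I − K·H)·P̄ = [759548490/215883497 559334210/215883497 627714950/215883497; 559334210/215883497 651400189/215883497 586727221/215883497; 627714950/215883497 586727221/215883497 615699583/215883497]
step 2: x̄ = F·x = [897090949/215883497, 439982380/215883497, -359762807/215883497]
step 2: P̄ = F·P·Fᵀ + Q = [15801415254/215883497 9424125742/215883497 -3196927800/215883497; 9424125742/215883497 6660808752/215883497 -2014616693/215883497; -3196927800/215883497 -2014616693/215883497 1737925443/215883497]
step 2: y = z − H·x̄ = [-2247140865/215883497, 3529336196/215883497]
step 2: S = H·P̄·Hᵀ + R = [50143637318/215883497 -90350317874/215883497; -90350317874/215883497 174086902475/215883497]
step 2: K = P̄·Hᵀ·S⁻¹ = [-414595454800/1311287262471 -596444803786/1311287262471; 393129656260/1311287262471 -33635729615/1311287262471; -175470523738/1311287262471 11539429322/1311287262471]
step 2: x' = x̄ + K·y = [13637395859/1311287262471, -1969517027180/1311287262471, -170086536295/1311287262471]
step 2: P' = (I − K·H)·P̄ = [4607900272022/1311287262471 3389562286036/1311287262471 3804157740836/1311287262471; 3389562286036/1311287262471 3945621040811/1311287262471 3552491384551/1311287262471; 3804157740836/1311287262471 3552491384551/1311287262471 3727961908289/1311287262471]

step 0: x' = [33606/36487, -23149/36487, -8263/36487], P' = [117742/36487 85700/36487 97244/36487; 85700/36487 109587/36487 95251/36487; 97244/36487 95251/36487 98497/36487]
step 1: x' = [-12805674/215883497, 253931886/215883497, 148100965/215883497], P' = [759548490/215883497 559334210/215883497 627714950/215883497; 559334210/215883497 651400189/215883497 586727221/215883497; 627714950/215883497 586727221/215883497 615699583/215883497]
step 2: x' = [13637395859/1311287262471, -1969517027180/1311287262471, -170086536295/1311287262471], P' = [4607900272022/1311287262471 3389562286036/1311287262471 3804157740836/1311287262471; 3389562286036/1311287262471 3945621040811/1311287262471 3552491384551/1311287262471; 3804157740836/1311287262471 3552491384551/1311287262471 3727961908289/1311287262471]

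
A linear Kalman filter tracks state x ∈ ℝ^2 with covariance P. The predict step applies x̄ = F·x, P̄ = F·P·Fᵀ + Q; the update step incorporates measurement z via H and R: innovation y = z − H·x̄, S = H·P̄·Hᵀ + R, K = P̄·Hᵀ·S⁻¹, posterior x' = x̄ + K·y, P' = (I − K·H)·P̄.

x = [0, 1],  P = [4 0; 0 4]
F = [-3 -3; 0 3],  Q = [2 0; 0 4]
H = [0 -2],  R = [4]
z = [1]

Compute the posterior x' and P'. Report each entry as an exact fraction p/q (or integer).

x̄ = F·x = [-3, 3]
P̄ = F·P·Fᵀ + Q = [74 -36; -36 40]
y = z − H·x̄ = [7]
S = H·P̄·Hᵀ + R = [164]
K = P̄·Hᵀ·S⁻¹ = [18/41; -20/41]
x' = x̄ + K·y = [3/41, -17/41]
P' = (I − K·H)·P̄ = [1738/41 -36/41; -36/41 40/41]

x' = [3/41, -17/41]
P' = [1738/41 -36/41; -36/41 40/41]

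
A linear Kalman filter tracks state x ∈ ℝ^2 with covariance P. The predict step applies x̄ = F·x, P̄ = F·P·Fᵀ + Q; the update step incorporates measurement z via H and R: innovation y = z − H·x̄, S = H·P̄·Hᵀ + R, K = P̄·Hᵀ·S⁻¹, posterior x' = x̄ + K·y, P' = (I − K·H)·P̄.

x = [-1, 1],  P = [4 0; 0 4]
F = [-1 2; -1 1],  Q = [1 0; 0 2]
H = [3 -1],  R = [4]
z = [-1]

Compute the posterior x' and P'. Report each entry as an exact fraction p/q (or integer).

x' = [-15/131, 54/131]
P' = [150/131 246/131; 246/131 634/131]

x̄ = F·x = [3, 2]
P̄ = F·P·Fᵀ + Q = [21 12; 12 10]
y = z − H·x̄ = [-8]
S = H·P̄·Hᵀ + R = [131]
K = P̄·Hᵀ·S⁻¹ = [51/131; 26/131]
x' = x̄ + K·y = [-15/131, 54/131]
P' = (I − K·H)·P̄ = [150/131 246/131; 246/131 634/131]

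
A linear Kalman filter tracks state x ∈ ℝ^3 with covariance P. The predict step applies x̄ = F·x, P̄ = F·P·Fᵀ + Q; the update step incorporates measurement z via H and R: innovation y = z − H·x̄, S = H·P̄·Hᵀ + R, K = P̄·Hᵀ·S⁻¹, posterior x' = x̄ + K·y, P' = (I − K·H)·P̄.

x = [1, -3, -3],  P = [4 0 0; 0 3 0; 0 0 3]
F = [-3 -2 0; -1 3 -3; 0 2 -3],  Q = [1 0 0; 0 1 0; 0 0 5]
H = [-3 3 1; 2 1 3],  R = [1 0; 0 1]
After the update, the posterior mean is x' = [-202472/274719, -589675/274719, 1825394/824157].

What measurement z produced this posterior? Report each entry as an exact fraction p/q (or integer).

z = [-2, 3]

x̄ = F·x = [3, -1, 3]
P̄ = F·P·Fᵀ + Q = [49 -6 -12; -6 59 45; -12 45 44]
S = H·P̄·Hᵀ + R = [1467 531; 531 754]
K = P̄·Hᵀ·S⁻¹ = [-54398/274719 19571/91573; 28106/274719 15506/91573; 80867/824157 12254/91573]
x' − x̄ = [-1026629/274719, -314956/274719, -647077/824157] = K·y
y = (KᵀK)⁻¹·Kᵀ·(x' − x̄) = [7, -11]
z = y + H·x̄ = [7, -11] + [-9, 14] = [-2, 3]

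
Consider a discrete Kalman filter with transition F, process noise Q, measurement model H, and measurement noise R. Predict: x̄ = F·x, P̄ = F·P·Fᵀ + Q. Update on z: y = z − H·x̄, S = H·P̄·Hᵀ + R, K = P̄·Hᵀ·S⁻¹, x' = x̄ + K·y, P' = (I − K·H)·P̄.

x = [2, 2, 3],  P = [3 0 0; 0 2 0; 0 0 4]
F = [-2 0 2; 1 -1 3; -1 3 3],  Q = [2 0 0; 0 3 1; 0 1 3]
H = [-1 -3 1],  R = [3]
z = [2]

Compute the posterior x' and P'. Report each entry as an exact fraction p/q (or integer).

x' = [-26/41, 125/41, 425/41]
P' = [906/41 6/41 906/41; 6/41 1352/369 416/41; 906/41 416/41 2136/41]

x̄ = F·x = [2, 9, 13]
P̄ = F·P·Fᵀ + Q = [30 18 30; 18 44 28; 30 28 60]
y = z − H·x̄ = [18]
S = H·P̄·Hᵀ + R = [369]
K = P̄·Hᵀ·S⁻¹ = [-6/41; -122/369; -6/41]
x' = x̄ + K·y = [-26/41, 125/41, 425/41]
P' = (I − K·H)·P̄ = [906/41 6/41 906/41; 6/41 1352/369 416/41; 906/41 416/41 2136/41]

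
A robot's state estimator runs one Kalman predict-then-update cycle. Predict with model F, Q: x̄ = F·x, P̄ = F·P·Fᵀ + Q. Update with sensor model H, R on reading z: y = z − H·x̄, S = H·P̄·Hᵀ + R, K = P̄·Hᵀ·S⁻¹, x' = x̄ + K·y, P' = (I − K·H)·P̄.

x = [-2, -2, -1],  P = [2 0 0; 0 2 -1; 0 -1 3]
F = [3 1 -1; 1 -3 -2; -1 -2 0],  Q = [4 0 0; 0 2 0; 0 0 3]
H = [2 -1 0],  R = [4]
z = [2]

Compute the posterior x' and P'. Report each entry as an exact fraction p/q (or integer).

x' = [156/61, 234/61, 36/61]
P' = [729/122 623/61 63/61; 623/61 1270/61 186/61; 63/61 186/61 343/61]

x̄ = F·x = [-7, 6, 6]
P̄ = F·P·Fᵀ + Q = [29 5 -12; 5 22 6; -12 6 13]
y = z − H·x̄ = [22]
S = H·P̄·Hᵀ + R = [122]
K = P̄·Hᵀ·S⁻¹ = [53/122; -6/61; -15/61]
x' = x̄ + K·y = [156/61, 234/61, 36/61]
P' = (I − K·H)·P̄ = [729/122 623/61 63/61; 623/61 1270/61 186/61; 63/61 186/61 343/61]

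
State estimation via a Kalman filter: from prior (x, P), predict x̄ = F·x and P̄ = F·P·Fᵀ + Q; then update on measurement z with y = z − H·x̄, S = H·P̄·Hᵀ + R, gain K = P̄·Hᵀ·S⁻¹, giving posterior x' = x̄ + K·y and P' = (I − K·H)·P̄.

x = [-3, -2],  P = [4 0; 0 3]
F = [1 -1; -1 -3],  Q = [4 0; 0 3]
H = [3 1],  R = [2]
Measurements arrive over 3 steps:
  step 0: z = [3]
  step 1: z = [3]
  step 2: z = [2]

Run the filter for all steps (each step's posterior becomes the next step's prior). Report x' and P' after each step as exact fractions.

step 0: x̄ = F·x = [-1, 9]
step 0: P̄ = F·P·Fᵀ + Q = [11 5; 5 34]
step 0: y = z − H·x̄ = [-3]
step 0: S = H·P̄·Hᵀ + R = [165]
step 0: K = P̄·Hᵀ·S⁻¹ = [38/165; 49/165]
step 0: x' = x̄ + K·y = [-93/55, 446/55]
step 0: P' = (I − K·H)·P̄ = [371/165 -1037/165; -1037/165 3209/165]
step 1: x̄ = F·x = [-49/5, -249/11]
step 1: P̄ = F·P·Fᵀ + Q = [574/15 206/3; 206/3 4705/33]
step 1: y = z − H·x̄ = [3027/55]
step 1: S = H·P̄·Hᵀ + R = [148661/165]
step 1: K = P̄·Hᵀ·S⁻¹ = [30272/148661; 57515/148661]
step 1: x' = x̄ + K·y = [209183/148661, -199728/148661]
step 1: P' = (I − K·H)·P̄ = [134858/148661 -344030/148661; -344030/148661 1147120/148661]
step 2: x̄ = F·x = [408911/148661, 390001/148661]
step 2: P̄ = F·P·Fᵀ + Q = [2564682/148661 3994562/148661; 3994562/148661 8840741/148661]
step 2: y = z − H·x̄ = [-1319412/148661]
step 2: S = H·P̄·Hᵀ + R = [56187573/148661]
step 2: K = P̄·Hᵀ·S⁻¹ = [11688608/56187573; 1601879/4322121]
step 2: x' = x̄ + K·y = [16937029/18729191, -959469/1440707]
step 2: P' = (I − K·H)·P̄ = [50313802/56187573 -9812630/4322121; -9812630/4322121 32641648/4322121]

step 0: x' = [-93/55, 446/55], P' = [371/165 -1037/165; -1037/165 3209/165]
step 1: x' = [209183/148661, -199728/148661], P' = [134858/148661 -344030/148661; -344030/148661 1147120/148661]
step 2: x' = [16937029/18729191, -959469/1440707], P' = [50313802/56187573 -9812630/4322121; -9812630/4322121 32641648/4322121]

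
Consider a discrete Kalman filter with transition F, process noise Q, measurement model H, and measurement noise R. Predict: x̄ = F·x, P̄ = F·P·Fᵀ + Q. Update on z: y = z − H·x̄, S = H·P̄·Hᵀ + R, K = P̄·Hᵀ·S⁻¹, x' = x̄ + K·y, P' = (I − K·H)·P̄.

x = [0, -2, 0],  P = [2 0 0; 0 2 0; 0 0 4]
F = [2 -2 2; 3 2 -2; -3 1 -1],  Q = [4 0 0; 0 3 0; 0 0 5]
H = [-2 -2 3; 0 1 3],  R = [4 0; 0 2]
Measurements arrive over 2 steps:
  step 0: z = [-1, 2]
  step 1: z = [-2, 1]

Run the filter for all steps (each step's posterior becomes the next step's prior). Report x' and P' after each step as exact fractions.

step 0: x' = [59264/104567, 55525/104567, 45569/104567], P' = [1025964/104567 -699648/104567 214008/104567; -699648/104567 545094/104567 -146352/104567; 214008/104567 -146352/104567 59860/104567]
step 1: x' = [-10575398352/19828371601, 27046085763/19828371601, -2345138256/19828371601], P' = [105157364412/19828371601 -65526115288/19828371601 21830216776/19828371601; -65526115288/19828371601 52997421778/19828371601 -13681022416/19828371601; 21830216776/19828371601 -13681022416/19828371601 7420312716/19828371601]

step 0: x̄ = F·x = [4, -4, -2]
step 0: P̄ = F·P·Fᵀ + Q = [36 -12 -24; -12 45 -6; -24 -6 29]
step 0: y = z − H·x̄ = [5, 12]
step 0: S = H·P̄·Hᵀ + R = [853 357; 357 272]
step 0: K = P̄·Hᵀ·S⁻¹ = [-156/6151 -28812/104567; -1911/6151 53019/104567; 651/6151 16614/104567]
step 0: x' = x̄ + K·y = [59264/104567, 55525/104567, 45569/104567]
step 0: P' = (I − K·H)·P̄ = [1025964/104567 -699648/104567 214008/104567; -699648/104567 545094/104567 -146352/104567; 214008/104567 -146352/104567 59860/104567]
step 1: x̄ = F·x = [98616/104567, 197704/104567, -167836/104567]
step 1: P̄ = F·P·Fᵀ + Q = [15422004/104567 4392464/104567 -15260348/104567; 4392464/104567 2174137/104567 -4697392/104567; -15260348/104567 -4697392/104567 16136105/104567]
step 1: y = z − H·x̄ = [887014/104567, 410371/104567]
step 1: S = H·P̄·Hᵀ + R = [490660369/104567 237746007/104567; 237746007/104567 119423864/104567]
step 1: K = P̄·Hᵀ·S⁻¹ = [-3442961980/19828371601 -17732480/19828371601; -3996420057/19828371601 5977177265/19828371601; 1490637357/19828371601 4289957866/19828371601]
step 1: x' = x̄ + K·y = [-10575398352/19828371601, 27046085763/19828371601, -2345138256/19828371601]
step 1: P' = (I − K·H)·P̄ = [105157364412/19828371601 -65526115288/19828371601 21830216776/19828371601; -65526115288/19828371601 52997421778/19828371601 -13681022416/19828371601; 21830216776/19828371601 -13681022416/19828371601 7420312716/19828371601]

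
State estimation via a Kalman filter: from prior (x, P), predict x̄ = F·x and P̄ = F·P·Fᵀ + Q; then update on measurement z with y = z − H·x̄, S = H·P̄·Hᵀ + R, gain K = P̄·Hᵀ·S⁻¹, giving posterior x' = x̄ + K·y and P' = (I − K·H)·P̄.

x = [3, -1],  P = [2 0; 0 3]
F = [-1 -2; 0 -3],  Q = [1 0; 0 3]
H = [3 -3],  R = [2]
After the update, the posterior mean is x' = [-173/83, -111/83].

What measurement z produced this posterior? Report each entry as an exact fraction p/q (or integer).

z = [-2]

x̄ = F·x = [-1, 3]
P̄ = F·P·Fᵀ + Q = [15 18; 18 30]
S = H·P̄·Hᵀ + R = [83]
K = P̄·Hᵀ·S⁻¹ = [-9/83; -36/83]
x' − x̄ = [-90/83, -360/83] = K·y
y = (KᵀK)⁻¹·Kᵀ·(x' − x̄) = [10]
z = y + H·x̄ = [10] + [-12] = [-2]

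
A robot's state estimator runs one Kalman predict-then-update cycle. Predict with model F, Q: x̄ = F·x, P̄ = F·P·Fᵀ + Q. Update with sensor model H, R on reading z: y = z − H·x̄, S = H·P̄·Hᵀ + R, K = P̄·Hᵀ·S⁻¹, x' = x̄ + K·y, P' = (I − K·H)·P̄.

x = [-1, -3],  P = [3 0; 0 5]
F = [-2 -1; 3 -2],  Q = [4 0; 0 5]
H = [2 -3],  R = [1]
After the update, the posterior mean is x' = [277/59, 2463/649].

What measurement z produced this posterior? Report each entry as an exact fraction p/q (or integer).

z = [-2]

x̄ = F·x = [5, 3]
P̄ = F·P·Fᵀ + Q = [21 -8; -8 52]
S = H·P̄·Hᵀ + R = [649]
K = P̄·Hᵀ·S⁻¹ = [6/59; -172/649]
x' − x̄ = [-18/59, 516/649] = K·y
y = (KᵀK)⁻¹·Kᵀ·(x' − x̄) = [-3]
z = y + H·x̄ = [-3] + [1] = [-2]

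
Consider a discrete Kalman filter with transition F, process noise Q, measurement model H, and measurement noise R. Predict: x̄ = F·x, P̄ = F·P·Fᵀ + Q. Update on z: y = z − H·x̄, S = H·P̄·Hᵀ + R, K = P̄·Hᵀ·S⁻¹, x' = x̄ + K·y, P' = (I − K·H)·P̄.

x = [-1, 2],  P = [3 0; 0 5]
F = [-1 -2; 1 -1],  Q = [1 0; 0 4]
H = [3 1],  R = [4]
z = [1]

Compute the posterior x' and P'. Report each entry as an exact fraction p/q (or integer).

x̄ = F·x = [-3, -3]
P̄ = F·P·Fᵀ + Q = [24 7; 7 12]
y = z − H·x̄ = [13]
S = H·P̄·Hᵀ + R = [274]
K = P̄·Hᵀ·S⁻¹ = [79/274; 33/274]
x' = x̄ + K·y = [205/274, -393/274]
P' = (I − K·H)·P̄ = [335/274 -689/274; -689/274 2199/274]

x' = [205/274, -393/274]
P' = [335/274 -689/274; -689/274 2199/274]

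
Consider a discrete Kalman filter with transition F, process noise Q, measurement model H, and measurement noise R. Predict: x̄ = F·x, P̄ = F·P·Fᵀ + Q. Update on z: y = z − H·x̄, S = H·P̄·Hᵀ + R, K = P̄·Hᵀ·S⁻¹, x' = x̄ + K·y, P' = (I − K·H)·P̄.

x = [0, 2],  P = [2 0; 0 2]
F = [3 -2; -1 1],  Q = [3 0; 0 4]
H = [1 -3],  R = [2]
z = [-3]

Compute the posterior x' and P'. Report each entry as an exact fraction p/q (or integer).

x' = [-239/163, 88/163]
P' = [1246/163 376/163; 376/163 148/163]

x̄ = F·x = [-4, 2]
P̄ = F·P·Fᵀ + Q = [29 -10; -10 8]
y = z − H·x̄ = [7]
S = H·P̄·Hᵀ + R = [163]
K = P̄·Hᵀ·S⁻¹ = [59/163; -34/163]
x' = x̄ + K·y = [-239/163, 88/163]
P' = (I − K·H)·P̄ = [1246/163 376/163; 376/163 148/163]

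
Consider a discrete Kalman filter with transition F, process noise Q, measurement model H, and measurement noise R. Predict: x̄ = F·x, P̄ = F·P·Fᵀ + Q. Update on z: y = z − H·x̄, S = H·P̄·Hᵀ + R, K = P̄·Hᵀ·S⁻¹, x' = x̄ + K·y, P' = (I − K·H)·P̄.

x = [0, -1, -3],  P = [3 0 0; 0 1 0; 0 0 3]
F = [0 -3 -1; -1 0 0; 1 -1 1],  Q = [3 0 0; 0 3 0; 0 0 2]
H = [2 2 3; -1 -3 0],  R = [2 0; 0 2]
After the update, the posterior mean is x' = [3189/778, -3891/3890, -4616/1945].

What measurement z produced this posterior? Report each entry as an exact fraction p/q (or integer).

x̄ = F·x = [6, 0, -2]
P̄ = F·P·Fᵀ + Q = [15 0 0; 0 6 -3; 0 -3 9]
S = H·P̄·Hᵀ + R = [131 -39; -39 71]
K = P̄·Hᵀ·S⁻¹ = [309/1556 -159/1556; -489/7780 -2241/7780; 921/3890 999/3890]
x' − x̄ = [-1479/778, -3891/3890, -726/1945] = K·y
y = (KᵀK)⁻¹·Kᵀ·(x' − x̄) = [-7, 5]
z = y + H·x̄ = [-7, 5] + [6, -6] = [-1, -1]

z = [-1, -1]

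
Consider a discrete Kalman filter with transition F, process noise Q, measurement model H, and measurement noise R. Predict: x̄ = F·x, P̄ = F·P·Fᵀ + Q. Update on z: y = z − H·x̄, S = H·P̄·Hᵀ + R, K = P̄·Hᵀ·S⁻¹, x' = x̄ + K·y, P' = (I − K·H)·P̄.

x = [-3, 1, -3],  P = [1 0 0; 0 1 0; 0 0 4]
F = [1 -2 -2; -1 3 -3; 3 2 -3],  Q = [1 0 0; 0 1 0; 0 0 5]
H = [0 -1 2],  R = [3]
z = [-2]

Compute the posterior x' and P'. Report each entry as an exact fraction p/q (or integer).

x̄ = F·x = [1, 15, 2]
P̄ = F·P·Fᵀ + Q = [22 17 23; 17 47 39; 23 39 54]
y = z − H·x̄ = [9]
S = H·P̄·Hᵀ + R = [110]
K = P̄·Hᵀ·S⁻¹ = [29/110; 31/110; 69/110]
x' = x̄ + K·y = [371/110, 1929/110, 841/110]
P' = (I − K·H)·P̄ = [1579/110 971/110 529/110; 971/110 4209/110 2151/110; 529/110 2151/110 1179/110]

x' = [371/110, 1929/110, 841/110]
P' = [1579/110 971/110 529/110; 971/110 4209/110 2151/110; 529/110 2151/110 1179/110]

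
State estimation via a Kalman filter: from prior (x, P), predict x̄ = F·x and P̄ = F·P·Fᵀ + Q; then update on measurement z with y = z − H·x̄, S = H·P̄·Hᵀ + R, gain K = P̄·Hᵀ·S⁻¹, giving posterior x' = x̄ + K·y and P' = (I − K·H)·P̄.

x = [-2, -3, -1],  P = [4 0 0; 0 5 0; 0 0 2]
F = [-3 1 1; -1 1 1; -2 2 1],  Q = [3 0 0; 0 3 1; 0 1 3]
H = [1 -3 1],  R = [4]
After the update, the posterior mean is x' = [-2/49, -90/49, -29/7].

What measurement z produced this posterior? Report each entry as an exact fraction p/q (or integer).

z = [1]

x̄ = F·x = [2, -2, -3]
P̄ = F·P·Fᵀ + Q = [46 19 36; 19 14 21; 36 21 41]
S = H·P̄·Hᵀ + R = [49]
K = P̄·Hᵀ·S⁻¹ = [25/49; -2/49; 2/7]
x' − x̄ = [-100/49, 8/49, -8/7] = K·y
y = (KᵀK)⁻¹·Kᵀ·(x' − x̄) = [-4]
z = y + H·x̄ = [-4] + [5] = [1]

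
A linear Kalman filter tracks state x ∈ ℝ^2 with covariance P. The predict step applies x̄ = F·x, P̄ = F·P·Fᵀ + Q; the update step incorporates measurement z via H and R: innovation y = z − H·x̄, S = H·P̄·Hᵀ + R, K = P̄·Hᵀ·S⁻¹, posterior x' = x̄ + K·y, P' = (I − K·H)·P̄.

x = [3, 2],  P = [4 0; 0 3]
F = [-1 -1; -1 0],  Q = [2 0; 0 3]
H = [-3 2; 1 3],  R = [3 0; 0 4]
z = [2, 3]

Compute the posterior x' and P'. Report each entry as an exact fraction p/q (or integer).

x' = [-1117/6231, 1758/2077]
P' = [2129/6231 251/2077; 251/2077 639/2077]

x̄ = F·x = [-5, -3]
P̄ = F·P·Fᵀ + Q = [9 4; 4 7]
y = z − H·x̄ = [-7, 17]
S = H·P̄·Hᵀ + R = [64 -13; -13 100]
K = P̄·Hᵀ·S⁻¹ = [-1627/6231 1097/6231; 175/2077 542/2077]
x' = x̄ + K·y = [-1117/6231, 1758/2077]
P' = (I − K·H)·P̄ = [2129/6231 251/2077; 251/2077 639/2077]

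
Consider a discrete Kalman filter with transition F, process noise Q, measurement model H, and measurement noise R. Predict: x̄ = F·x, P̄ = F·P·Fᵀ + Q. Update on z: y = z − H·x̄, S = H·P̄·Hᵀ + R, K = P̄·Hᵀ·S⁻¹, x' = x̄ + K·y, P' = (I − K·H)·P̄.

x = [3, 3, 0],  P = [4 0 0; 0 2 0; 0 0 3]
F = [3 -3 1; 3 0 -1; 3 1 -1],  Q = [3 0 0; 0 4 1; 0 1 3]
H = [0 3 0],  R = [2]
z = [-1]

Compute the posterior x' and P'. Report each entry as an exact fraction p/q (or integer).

x' = [-2772/389, -111/389, 1308/389]
P' = [13539/389 66/389 -1377/389; 66/389 86/389 80/389; -1377/389 80/389 2716/389]

x̄ = F·x = [0, 9, 12]
P̄ = F·P·Fᵀ + Q = [60 33 27; 33 43 40; 27 40 44]
y = z − H·x̄ = [-28]
S = H·P̄·Hᵀ + R = [389]
K = P̄·Hᵀ·S⁻¹ = [99/389; 129/389; 120/389]
x' = x̄ + K·y = [-2772/389, -111/389, 1308/389]
P' = (I − K·H)·P̄ = [13539/389 66/389 -1377/389; 66/389 86/389 80/389; -1377/389 80/389 2716/389]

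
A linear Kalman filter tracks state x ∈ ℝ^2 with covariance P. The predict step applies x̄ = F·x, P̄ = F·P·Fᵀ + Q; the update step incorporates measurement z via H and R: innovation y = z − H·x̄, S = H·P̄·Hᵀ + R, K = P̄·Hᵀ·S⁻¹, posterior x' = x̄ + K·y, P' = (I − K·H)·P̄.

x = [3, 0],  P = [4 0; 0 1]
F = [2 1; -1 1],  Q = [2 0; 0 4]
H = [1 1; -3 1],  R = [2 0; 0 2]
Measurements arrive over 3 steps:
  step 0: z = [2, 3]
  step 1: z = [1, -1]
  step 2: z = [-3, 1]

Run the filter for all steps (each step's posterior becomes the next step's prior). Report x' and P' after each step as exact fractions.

step 0: x̄ = F·x = [6, -3]
step 0: P̄ = F·P·Fᵀ + Q = [19 -7; -7 9]
step 0: y = z − H·x̄ = [-1, 24]
step 0: S = H·P̄·Hᵀ + R = [16 -34; -34 224]
step 0: K = P̄·Hᵀ·S⁻¹ = [128/607 -154/607; 367/607 137/607]
step 0: x' = x̄ + K·y = [-182/607, 1100/607]
step 0: P' = (I − K·H)·P̄ = [141/607 115/607; 115/607 619/607]
step 1: x̄ = F·x = [736/607, 1282/607]
step 1: P̄ = F·P·Fᵀ + Q = [2857/607 452/607; 452/607 2958/607]
step 1: y = z − H·x̄ = [-1411/607, 319/607]
step 1: S = H·P̄·Hᵀ + R = [7933/607 -6517/607; -6517/607 27173/607]
step 1: K = P̄·Hᵀ·S⁻¹ = [30481/142580 -35291/142580; 42463/71290 14387/71290]
step 1: x' = x̄ + K·y = [4174/7129, 5942/7129]
step 1: P' = (I − K·H)·P̄ = [16443/71290 7019/35645; 7019/35645 35444/35645]
step 2: x̄ = F·x = [14290/7129, 1768/7129]
step 2: P̄ = F·P·Fᵀ + Q = [167696/35645 5204/7129; 5204/7129 68883/14258]
step 2: y = z − H·x̄ = [-37445/7129, 48231/7129]
step 2: S = H·P̄·Hᵀ + R = [926467/71290 -765841/71290; -765841/71290 3193283/71290]
step 2: K = P̄·Hᵀ·S⁻¹ = [1776068/8317993 -2059420/8317993; 9890567/16635986 3352999/16635986]
step 2: x' = x̄ + K·y = [-6588390/8317993, -12569881/8317993]
step 2: P' = (I − K·H)·P̄ = [1917744/8317993 1634392/8317993; 1634392/8317993 8256175/8317993]

step 0: x' = [-182/607, 1100/607], P' = [141/607 115/607; 115/607 619/607]
step 1: x' = [4174/7129, 5942/7129], P' = [16443/71290 7019/35645; 7019/35645 35444/35645]
step 2: x' = [-6588390/8317993, -12569881/8317993], P' = [1917744/8317993 1634392/8317993; 1634392/8317993 8256175/8317993]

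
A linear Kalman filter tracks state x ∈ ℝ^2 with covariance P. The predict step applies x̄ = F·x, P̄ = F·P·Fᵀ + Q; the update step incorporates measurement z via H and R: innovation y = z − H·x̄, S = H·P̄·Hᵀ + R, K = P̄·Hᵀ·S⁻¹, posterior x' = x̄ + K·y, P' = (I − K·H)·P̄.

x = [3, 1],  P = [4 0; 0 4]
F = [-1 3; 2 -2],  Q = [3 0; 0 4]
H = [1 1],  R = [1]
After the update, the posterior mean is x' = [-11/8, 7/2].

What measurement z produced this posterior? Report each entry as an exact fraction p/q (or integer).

z = [2]

x̄ = F·x = [0, 4]
P̄ = F·P·Fᵀ + Q = [43 -32; -32 36]
S = H·P̄·Hᵀ + R = [16]
K = P̄·Hᵀ·S⁻¹ = [11/16; 1/4]
x' − x̄ = [-11/8, -1/2] = K·y
y = (KᵀK)⁻¹·Kᵀ·(x' − x̄) = [-2]
z = y + H·x̄ = [-2] + [4] = [2]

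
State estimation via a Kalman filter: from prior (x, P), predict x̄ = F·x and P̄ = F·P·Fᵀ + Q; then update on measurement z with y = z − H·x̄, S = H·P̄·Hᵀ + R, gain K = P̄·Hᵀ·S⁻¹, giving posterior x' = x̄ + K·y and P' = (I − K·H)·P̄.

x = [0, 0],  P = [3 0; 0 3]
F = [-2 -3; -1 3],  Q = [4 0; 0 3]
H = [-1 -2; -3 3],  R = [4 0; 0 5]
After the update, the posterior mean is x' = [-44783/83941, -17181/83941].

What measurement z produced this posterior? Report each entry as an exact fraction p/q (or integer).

z = [1, 1]

x̄ = F·x = [0, 0]
P̄ = F·P·Fᵀ + Q = [43 -21; -21 33]
S = H·P̄·Hᵀ + R = [95 -132; -132 1067]
K = P̄·Hᵀ·S⁻¹ = [-2401/7631 -18372/83941; -2421/7631 9450/83941]
x' − x̄ = [-44783/83941, -17181/83941] = K·y
y = (KᵀK)⁻¹·Kᵀ·(x' − x̄) = [1, 1]
z = y + H·x̄ = [1, 1] + [0, 0] = [1, 1]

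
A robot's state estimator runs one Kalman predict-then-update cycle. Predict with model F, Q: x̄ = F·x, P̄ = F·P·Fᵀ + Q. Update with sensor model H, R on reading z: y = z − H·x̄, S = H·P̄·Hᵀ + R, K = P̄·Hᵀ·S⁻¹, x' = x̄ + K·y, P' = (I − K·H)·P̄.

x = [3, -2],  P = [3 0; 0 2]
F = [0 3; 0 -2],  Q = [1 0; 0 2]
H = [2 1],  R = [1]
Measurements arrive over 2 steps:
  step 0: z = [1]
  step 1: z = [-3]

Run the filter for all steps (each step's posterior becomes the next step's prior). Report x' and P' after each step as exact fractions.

step 0: x̄ = F·x = [-6, 4]
step 0: P̄ = F·P·Fᵀ + Q = [19 -12; -12 10]
step 0: y = z − H·x̄ = [9]
step 0: S = H·P̄·Hᵀ + R = [39]
step 0: K = P̄·Hᵀ·S⁻¹ = [2/3; -14/39]
step 0: x' = x̄ + K·y = [0, 10/13]
step 0: P' = (I − K·H)·P̄ = [5/3 -8/3; -8/3 194/39]
step 1: x̄ = F·x = [30/13, -20/13]
step 1: P̄ = F·P·Fᵀ + Q = [595/13 -388/13; -388/13 854/39]
step 1: y = z − H·x̄ = [-79/13]
step 1: S = H·P̄·Hᵀ + R = [3377/39]
step 1: K = P̄·Hᵀ·S⁻¹ = [2406/3377; -134/307]
step 1: x' = x̄ + K·y = [-6828/3377, 342/307]
step 1: P' = (I − K·H)·P̄ = [6131/3377 -896/307; -896/307 1658/307]

step 0: x' = [0, 10/13], P' = [5/3 -8/3; -8/3 194/39]
step 1: x' = [-6828/3377, 342/307], P' = [6131/3377 -896/307; -896/307 1658/307]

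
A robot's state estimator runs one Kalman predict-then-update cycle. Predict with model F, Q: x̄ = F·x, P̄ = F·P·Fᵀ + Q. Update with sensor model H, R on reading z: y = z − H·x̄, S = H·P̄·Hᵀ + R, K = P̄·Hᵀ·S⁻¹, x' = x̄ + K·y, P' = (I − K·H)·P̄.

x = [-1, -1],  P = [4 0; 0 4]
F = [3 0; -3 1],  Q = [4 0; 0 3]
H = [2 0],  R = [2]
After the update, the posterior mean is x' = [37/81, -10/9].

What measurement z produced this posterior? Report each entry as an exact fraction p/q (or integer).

z = [1]

x̄ = F·x = [-3, 2]
P̄ = F·P·Fᵀ + Q = [40 -36; -36 43]
S = H·P̄·Hᵀ + R = [162]
K = P̄·Hᵀ·S⁻¹ = [40/81; -4/9]
x' − x̄ = [280/81, -28/9] = K·y
y = (KᵀK)⁻¹·Kᵀ·(x' − x̄) = [7]
z = y + H·x̄ = [7] + [-6] = [1]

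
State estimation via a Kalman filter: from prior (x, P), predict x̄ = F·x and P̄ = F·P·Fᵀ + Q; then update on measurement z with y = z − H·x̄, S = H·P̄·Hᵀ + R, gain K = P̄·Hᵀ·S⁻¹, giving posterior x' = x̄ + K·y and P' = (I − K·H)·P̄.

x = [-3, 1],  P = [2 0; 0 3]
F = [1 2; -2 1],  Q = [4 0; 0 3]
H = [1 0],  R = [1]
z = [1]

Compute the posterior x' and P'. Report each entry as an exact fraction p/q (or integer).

x̄ = F·x = [-1, 7]
P̄ = F·P·Fᵀ + Q = [18 2; 2 14]
y = z − H·x̄ = [2]
S = H·P̄·Hᵀ + R = [19]
K = P̄·Hᵀ·S⁻¹ = [18/19; 2/19]
x' = x̄ + K·y = [17/19, 137/19]
P' = (I − K·H)·P̄ = [18/19 2/19; 2/19 262/19]

x' = [17/19, 137/19]
P' = [18/19 2/19; 2/19 262/19]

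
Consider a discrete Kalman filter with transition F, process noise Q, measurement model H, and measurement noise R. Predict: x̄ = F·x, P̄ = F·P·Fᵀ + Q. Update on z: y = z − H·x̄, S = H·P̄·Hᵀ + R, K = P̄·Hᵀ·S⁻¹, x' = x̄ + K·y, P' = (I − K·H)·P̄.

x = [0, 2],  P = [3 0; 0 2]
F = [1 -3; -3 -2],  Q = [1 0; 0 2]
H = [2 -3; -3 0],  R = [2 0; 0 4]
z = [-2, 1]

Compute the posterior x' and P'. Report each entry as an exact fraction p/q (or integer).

x̄ = F·x = [-6, -4]
P̄ = F·P·Fᵀ + Q = [22 3; 3 37]
y = z − H·x̄ = [-2, -17]
S = H·P̄·Hᵀ + R = [387 -105; -105 202]
K = P̄·Hᵀ·S⁻¹ = [140/67149 -7289/22383; -7385/22383 -1612/7461]
x' = x̄ + K·y = [-31435/67149, 7450/22383]
P' = (I − K·H)·P̄ = [29156/67149 6448/22383; 6448/22383 3074/7461]

x' = [-31435/67149, 7450/22383]
P' = [29156/67149 6448/22383; 6448/22383 3074/7461]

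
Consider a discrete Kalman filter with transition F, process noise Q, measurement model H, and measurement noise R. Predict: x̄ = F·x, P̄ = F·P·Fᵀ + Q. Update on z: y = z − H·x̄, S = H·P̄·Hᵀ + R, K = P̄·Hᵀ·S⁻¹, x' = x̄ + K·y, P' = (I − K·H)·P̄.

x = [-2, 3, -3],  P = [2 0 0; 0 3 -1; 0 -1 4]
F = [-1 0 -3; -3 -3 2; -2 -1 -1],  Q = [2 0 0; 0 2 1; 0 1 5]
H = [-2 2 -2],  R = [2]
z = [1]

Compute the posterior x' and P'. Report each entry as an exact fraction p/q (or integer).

x̄ = F·x = [11, -9, 4]
P̄ = F·P·Fᵀ + Q = [40 -27 13; -27 75 13; 13 13 18]
y = z − H·x̄ = [49]
S = H·P̄·Hᵀ + R = [750]
K = P̄·Hᵀ·S⁻¹ = [-16/75; 89/375; -6/125]
x' = x̄ + K·y = [41/75, 986/375, 206/125]
P' = (I − K·H)·P̄ = [88/15 823/75 133/25; 823/75 12283/375 2693/125; 133/25 2693/125 2034/125]

x' = [41/75, 986/375, 206/125]
P' = [88/15 823/75 133/25; 823/75 12283/375 2693/125; 133/25 2693/125 2034/125]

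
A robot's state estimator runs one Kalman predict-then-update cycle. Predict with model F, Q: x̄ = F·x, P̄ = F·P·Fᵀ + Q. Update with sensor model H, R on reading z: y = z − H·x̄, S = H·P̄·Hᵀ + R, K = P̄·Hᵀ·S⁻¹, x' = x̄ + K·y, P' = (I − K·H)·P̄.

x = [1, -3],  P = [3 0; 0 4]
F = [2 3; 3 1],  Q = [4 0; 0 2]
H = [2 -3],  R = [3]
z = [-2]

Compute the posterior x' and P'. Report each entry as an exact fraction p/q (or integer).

x' = [-217/37, -117/37]
P' = [1875/37 2493/74; 2493/74 3363/148]

x̄ = F·x = [-7, 0]
P̄ = F·P·Fᵀ + Q = [52 30; 30 33]
y = z − H·x̄ = [12]
S = H·P̄·Hᵀ + R = [148]
K = P̄·Hᵀ·S⁻¹ = [7/74; -39/148]
x' = x̄ + K·y = [-217/37, -117/37]
P' = (I − K·H)·P̄ = [1875/37 2493/74; 2493/74 3363/148]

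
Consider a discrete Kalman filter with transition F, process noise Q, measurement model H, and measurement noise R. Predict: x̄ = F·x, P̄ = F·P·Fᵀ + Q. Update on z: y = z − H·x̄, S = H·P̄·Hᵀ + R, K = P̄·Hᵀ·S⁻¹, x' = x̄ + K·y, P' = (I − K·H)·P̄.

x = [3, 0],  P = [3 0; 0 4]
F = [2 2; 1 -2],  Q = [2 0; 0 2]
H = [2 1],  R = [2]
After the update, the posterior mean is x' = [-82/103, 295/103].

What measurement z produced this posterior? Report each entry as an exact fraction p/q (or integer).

z = [1]

x̄ = F·x = [6, 3]
P̄ = F·P·Fᵀ + Q = [30 -10; -10 21]
S = H·P̄·Hᵀ + R = [103]
K = P̄·Hᵀ·S⁻¹ = [50/103; 1/103]
x' − x̄ = [-700/103, -14/103] = K·y
y = (KᵀK)⁻¹·Kᵀ·(x' − x̄) = [-14]
z = y + H·x̄ = [-14] + [15] = [1]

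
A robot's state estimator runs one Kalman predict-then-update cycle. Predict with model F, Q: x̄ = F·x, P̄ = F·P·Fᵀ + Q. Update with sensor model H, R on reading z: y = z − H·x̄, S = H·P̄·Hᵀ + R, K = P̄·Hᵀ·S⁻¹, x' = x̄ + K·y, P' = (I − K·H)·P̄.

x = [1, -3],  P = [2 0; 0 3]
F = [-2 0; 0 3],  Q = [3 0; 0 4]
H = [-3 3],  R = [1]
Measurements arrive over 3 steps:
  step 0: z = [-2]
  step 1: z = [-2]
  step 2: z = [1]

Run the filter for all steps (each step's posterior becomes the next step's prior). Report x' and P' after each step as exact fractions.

step 0: x̄ = F·x = [-2, -9]
step 0: P̄ = F·P·Fᵀ + Q = [11 0; 0 31]
step 0: y = z − H·x̄ = [19]
step 0: S = H·P̄·Hᵀ + R = [379]
step 0: K = P̄·Hᵀ·S⁻¹ = [-33/379; 93/379]
step 0: x' = x̄ + K·y = [-1385/379, -1644/379]
step 0: P' = (I − K·H)·P̄ = [3080/379 3069/379; 3069/379 3100/379]
step 1: x̄ = F·x = [2770/379, -4932/379]
step 1: P̄ = F·P·Fᵀ + Q = [13457/379 -18414/379; -18414/379 29416/379]
step 1: y = z − H·x̄ = [22348/379]
step 1: S = H·P̄·Hᵀ + R = [717688/379]
step 1: K = P̄·Hᵀ·S⁻¹ = [-95613/717688; 71745/358844]
step 1: x' = x̄ + K·y = [-98129/179422, -109803/89711]
step 1: P' = (I − K·H)·P̄ = [1361693/717688 664911/358844; 664911/358844 344413/179422]
step 2: x̄ = F·x = [98129/89711, -329409/89711]
step 2: P̄ = F·P·Fᵀ + Q = [1899959/179422 -1994733/179422; -1994733/179422 3817405/179422]
step 2: y = z − H·x̄ = [1372325/89711]
step 2: S = H·P̄·Hᵀ + R = [43770446/89711]
step 2: K = P̄·Hᵀ·S⁻¹ = [-2921019/21885223; 8718207/43770446]
step 2: x' = x̄ + K·y = [-20744528/21885223, -27356349/43770446]
step 2: P' = (I − K·H)·P̄ = [83062483/43770446 81115137/43770446; 81115137/43770446 42010603/21885223]

step 0: x' = [-1385/379, -1644/379], P' = [3080/379 3069/379; 3069/379 3100/379]
step 1: x' = [-98129/179422, -109803/89711], P' = [1361693/717688 664911/358844; 664911/358844 344413/179422]
step 2: x' = [-20744528/21885223, -27356349/43770446], P' = [83062483/43770446 81115137/43770446; 81115137/43770446 42010603/21885223]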